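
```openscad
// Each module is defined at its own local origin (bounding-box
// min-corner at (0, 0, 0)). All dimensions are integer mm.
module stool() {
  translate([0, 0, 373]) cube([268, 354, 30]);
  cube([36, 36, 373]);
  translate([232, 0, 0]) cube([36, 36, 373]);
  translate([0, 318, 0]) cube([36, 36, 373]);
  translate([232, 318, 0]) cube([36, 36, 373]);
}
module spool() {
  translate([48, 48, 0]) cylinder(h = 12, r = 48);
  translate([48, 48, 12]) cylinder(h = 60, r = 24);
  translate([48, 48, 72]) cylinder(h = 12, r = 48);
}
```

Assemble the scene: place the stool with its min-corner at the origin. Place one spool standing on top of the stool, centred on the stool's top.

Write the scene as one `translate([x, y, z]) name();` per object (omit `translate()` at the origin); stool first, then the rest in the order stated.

stool();
translate([86, 129, 403]) spool();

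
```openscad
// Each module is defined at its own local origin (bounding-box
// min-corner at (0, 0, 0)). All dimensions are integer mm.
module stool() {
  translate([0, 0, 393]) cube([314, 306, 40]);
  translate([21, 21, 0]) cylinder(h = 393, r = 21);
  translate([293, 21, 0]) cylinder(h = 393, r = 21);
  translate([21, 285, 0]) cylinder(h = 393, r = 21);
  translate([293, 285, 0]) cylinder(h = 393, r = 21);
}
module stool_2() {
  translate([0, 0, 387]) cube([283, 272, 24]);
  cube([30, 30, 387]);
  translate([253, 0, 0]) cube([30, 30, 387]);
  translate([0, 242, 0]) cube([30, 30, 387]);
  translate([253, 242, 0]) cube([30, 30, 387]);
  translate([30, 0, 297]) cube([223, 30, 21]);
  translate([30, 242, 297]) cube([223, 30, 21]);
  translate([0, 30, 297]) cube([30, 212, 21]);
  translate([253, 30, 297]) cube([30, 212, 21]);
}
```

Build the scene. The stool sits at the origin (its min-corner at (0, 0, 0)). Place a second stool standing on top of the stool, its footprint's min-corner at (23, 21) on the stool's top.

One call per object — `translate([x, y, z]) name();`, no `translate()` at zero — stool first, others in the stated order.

stool();
translate([23, 21, 433]) stool_2();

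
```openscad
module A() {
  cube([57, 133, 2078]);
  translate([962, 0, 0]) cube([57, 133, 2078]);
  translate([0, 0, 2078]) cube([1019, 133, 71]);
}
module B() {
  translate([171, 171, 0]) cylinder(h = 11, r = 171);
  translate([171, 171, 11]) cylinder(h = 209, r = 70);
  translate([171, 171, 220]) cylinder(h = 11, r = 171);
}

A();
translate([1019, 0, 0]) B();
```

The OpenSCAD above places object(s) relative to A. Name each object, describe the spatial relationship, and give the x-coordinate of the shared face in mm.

A is a door frame. B is a spool. The spool is against the door frame's +x side, with their −y faces flush. The x-coordinate of the shared face is 1019 mm.

The door frame's +x face and the spool's −x face are both at x = 1019 mm.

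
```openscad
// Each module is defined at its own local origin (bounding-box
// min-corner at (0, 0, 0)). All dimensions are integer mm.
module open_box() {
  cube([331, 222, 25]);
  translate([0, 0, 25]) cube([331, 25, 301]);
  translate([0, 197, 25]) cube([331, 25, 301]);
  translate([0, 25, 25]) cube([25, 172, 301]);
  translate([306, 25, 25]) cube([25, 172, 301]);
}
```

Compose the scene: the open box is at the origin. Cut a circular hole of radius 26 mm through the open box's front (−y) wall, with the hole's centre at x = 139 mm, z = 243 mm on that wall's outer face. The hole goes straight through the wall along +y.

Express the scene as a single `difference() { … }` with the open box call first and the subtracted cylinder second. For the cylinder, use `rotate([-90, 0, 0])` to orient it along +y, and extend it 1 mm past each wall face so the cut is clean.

difference() {
  open_box();
  translate([139, -1, 243]) rotate([-90, 0, 0]) cylinder(h = 27, r = 26);
}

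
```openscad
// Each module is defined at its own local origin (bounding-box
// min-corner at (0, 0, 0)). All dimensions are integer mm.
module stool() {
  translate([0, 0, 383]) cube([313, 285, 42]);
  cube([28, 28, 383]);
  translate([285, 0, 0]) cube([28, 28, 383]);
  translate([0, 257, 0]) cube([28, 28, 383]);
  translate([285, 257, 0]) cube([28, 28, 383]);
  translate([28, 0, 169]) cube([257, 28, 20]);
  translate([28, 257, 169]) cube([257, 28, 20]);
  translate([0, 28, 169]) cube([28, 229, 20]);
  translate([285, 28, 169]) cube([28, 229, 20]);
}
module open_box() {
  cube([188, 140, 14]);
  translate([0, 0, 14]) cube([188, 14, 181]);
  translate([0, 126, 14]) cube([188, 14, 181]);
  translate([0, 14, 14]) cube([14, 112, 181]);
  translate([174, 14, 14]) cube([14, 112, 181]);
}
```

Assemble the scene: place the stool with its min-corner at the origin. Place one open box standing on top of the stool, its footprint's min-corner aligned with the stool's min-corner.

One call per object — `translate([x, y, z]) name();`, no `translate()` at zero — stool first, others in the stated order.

stool();
translate([0, 0, 425]) open_box();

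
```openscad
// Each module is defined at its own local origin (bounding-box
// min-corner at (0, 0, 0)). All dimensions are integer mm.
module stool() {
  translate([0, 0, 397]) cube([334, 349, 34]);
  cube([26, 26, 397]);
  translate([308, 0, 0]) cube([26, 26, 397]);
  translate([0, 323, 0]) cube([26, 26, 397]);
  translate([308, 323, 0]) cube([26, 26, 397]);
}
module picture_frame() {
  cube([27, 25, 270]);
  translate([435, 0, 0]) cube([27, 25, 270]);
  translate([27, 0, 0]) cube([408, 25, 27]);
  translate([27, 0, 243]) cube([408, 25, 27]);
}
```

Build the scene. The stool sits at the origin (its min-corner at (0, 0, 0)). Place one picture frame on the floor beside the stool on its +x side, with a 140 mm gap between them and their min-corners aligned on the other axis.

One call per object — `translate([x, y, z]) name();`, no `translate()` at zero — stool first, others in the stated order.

stool();
translate([474, 0, 0]) picture_frame();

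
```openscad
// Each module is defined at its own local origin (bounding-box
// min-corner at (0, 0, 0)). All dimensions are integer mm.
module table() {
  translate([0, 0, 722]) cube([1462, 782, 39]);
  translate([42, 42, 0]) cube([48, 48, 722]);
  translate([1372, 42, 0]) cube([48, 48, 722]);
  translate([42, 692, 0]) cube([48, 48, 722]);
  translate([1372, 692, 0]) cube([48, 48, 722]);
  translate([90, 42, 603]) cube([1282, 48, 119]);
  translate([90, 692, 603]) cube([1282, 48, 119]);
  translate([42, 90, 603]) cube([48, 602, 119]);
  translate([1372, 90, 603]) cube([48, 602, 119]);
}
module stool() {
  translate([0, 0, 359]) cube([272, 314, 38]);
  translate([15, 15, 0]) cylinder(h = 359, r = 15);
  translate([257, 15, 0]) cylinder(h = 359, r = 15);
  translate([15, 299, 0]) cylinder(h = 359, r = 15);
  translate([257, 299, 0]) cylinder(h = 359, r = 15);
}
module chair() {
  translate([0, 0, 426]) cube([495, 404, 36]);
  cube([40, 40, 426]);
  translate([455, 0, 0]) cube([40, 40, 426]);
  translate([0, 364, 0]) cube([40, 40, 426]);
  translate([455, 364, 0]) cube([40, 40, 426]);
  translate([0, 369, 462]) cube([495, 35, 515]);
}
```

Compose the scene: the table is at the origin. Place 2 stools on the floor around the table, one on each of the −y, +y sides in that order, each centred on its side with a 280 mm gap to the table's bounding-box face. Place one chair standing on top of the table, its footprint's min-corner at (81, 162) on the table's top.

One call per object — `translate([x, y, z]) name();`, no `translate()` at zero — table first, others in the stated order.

table();
translate([595, -594, 0]) stool();
translate([595, 1062, 0]) stool();
translate([81, 162, 761]) chair();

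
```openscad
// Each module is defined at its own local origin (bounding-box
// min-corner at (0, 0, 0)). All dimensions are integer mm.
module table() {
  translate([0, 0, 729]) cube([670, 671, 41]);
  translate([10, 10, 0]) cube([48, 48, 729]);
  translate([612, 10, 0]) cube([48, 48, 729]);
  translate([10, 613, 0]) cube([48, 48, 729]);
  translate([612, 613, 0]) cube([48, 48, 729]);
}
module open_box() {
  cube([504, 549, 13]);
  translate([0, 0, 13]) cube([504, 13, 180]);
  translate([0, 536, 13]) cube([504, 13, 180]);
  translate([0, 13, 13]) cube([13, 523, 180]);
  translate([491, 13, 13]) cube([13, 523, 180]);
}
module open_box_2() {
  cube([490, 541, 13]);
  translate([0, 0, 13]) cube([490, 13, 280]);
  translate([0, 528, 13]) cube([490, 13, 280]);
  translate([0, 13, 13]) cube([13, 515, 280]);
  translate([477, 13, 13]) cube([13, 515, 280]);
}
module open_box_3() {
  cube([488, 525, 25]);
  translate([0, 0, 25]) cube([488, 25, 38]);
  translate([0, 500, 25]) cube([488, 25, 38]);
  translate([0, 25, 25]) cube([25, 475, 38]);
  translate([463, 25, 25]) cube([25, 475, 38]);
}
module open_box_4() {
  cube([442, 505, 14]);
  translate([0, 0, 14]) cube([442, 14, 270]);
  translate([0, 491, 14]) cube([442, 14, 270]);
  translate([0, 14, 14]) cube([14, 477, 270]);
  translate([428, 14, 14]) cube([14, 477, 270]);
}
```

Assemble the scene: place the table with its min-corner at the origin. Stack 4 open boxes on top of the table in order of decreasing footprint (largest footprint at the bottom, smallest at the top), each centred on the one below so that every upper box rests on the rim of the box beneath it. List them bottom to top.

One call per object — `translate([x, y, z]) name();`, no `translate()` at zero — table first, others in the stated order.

table();
translate([83, 61, 770]) open_box();
translate([90, 65, 963]) open_box_2();
translate([91, 73, 1256]) open_box_3();
translate([114, 83, 1319]) open_box_4();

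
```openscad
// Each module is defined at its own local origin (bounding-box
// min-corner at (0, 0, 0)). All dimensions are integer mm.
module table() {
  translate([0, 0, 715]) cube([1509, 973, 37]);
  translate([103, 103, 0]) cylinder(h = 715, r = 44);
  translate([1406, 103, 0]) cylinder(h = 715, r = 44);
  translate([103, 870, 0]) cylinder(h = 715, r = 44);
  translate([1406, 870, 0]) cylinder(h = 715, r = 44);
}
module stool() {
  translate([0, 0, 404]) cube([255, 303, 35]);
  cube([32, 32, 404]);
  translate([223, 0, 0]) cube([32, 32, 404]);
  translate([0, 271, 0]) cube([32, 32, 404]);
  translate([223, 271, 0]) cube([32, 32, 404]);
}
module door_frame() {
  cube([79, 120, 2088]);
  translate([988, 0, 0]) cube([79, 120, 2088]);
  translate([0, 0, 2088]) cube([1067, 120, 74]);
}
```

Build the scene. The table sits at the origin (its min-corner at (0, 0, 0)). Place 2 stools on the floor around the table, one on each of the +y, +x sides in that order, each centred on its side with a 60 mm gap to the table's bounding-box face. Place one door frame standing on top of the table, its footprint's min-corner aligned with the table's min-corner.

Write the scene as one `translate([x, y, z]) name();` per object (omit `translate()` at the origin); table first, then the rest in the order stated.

table();
translate([627, 1033, 0]) stool();
translate([1569, 335, 0]) stool();
translate([0, 0, 752]) door_frame();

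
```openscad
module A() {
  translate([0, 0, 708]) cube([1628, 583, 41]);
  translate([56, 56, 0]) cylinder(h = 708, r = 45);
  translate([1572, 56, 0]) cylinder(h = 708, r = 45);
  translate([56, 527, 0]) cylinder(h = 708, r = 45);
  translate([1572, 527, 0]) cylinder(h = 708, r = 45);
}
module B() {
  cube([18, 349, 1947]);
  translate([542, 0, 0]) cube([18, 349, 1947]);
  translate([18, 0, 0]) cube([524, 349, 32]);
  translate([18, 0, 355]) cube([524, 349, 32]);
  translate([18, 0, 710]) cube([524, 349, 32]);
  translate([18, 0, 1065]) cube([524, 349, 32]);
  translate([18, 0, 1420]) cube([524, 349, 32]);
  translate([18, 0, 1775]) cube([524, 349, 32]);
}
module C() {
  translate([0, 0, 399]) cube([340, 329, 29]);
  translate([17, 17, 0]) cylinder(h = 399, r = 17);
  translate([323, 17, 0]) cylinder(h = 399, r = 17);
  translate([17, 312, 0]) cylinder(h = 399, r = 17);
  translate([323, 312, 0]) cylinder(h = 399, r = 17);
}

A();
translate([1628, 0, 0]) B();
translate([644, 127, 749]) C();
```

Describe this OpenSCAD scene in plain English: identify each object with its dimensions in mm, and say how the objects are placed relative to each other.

A is a table with a 1628×583 mm rectangular top, 41 mm thick, top surface at z = 749 mm, supported by four round legs of 90 mm diameter, each leg's bounding box inset 11 mm from the nearest pair of top edges, running from the floor.

B is a bookshelf 560 mm wide overall, 349 mm deep and 1947 mm tall. The two sides are 18 mm thick vertical panels. 6 horizontal shelves of 32 mm thickness span between the inner faces of the sides; the lowest shelf sits on the floor and shelves are stacked with a clear vertical gap of 323 mm between each pair.

C is a four-legged stool. The seat is 340×329 mm, 29 mm thick, top at z = 428 mm. It stands on four round legs, each 34 mm in diameter, from z = 0 to the seat underside, each leg's axis is inset half a diameter from the nearest pair of seat edges (so the leg's bounding box is flush with the corner).

The bookshelf is against the table's +x side, with their −y faces flush. The stool is on top of the table, centred.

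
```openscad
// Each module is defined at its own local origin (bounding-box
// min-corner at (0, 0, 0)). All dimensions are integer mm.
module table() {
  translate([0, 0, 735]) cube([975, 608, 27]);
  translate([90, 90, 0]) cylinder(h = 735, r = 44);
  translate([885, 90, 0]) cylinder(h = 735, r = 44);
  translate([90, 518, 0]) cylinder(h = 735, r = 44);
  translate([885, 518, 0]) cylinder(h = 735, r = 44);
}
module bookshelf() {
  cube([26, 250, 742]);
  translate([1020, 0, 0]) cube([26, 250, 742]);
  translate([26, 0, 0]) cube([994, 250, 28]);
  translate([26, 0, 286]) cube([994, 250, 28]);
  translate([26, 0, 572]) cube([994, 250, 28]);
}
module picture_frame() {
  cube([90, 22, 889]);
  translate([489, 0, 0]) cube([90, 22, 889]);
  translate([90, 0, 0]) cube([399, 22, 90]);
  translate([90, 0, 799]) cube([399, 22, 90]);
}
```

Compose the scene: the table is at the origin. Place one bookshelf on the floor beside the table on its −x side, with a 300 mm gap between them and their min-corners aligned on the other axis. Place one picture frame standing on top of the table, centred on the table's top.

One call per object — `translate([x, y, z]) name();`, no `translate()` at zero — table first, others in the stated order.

table();
translate([-1346, 0, 0]) bookshelf();
translate([198, 293, 762]) picture_frame();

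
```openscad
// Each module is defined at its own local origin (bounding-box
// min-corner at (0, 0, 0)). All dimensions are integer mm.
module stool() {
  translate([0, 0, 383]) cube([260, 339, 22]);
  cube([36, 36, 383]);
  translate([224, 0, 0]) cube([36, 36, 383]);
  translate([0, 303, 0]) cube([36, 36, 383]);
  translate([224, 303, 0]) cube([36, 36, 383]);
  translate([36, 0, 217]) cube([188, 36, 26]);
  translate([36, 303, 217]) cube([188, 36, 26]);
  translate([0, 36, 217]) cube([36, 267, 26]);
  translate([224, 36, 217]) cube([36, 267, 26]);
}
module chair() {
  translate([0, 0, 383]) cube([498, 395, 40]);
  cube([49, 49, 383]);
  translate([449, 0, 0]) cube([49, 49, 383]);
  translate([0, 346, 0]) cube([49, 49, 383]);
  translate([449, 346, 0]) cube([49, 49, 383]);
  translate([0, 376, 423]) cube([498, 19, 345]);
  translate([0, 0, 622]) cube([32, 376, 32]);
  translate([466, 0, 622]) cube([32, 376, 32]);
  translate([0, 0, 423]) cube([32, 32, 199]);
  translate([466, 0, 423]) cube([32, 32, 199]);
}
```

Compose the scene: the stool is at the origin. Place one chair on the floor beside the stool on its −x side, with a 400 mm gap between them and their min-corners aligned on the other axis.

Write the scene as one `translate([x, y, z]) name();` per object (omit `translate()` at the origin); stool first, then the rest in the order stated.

stool();
translate([-898, 0, 0]) chair();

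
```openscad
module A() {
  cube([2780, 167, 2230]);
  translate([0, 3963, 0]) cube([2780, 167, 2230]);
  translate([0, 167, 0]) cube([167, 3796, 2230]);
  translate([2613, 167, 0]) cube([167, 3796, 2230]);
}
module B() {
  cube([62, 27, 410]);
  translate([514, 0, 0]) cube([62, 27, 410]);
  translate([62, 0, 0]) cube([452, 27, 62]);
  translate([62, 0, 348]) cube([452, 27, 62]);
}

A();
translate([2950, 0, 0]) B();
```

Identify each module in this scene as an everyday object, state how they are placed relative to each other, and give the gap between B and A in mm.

A is a house frame. B is a picture frame. The picture frame is on the floor beside the house frame on its +x side. The gap between the picture frame and the house frame is 170 mm.

The picture frame's nearest face is 170 mm from the house frame's +x face.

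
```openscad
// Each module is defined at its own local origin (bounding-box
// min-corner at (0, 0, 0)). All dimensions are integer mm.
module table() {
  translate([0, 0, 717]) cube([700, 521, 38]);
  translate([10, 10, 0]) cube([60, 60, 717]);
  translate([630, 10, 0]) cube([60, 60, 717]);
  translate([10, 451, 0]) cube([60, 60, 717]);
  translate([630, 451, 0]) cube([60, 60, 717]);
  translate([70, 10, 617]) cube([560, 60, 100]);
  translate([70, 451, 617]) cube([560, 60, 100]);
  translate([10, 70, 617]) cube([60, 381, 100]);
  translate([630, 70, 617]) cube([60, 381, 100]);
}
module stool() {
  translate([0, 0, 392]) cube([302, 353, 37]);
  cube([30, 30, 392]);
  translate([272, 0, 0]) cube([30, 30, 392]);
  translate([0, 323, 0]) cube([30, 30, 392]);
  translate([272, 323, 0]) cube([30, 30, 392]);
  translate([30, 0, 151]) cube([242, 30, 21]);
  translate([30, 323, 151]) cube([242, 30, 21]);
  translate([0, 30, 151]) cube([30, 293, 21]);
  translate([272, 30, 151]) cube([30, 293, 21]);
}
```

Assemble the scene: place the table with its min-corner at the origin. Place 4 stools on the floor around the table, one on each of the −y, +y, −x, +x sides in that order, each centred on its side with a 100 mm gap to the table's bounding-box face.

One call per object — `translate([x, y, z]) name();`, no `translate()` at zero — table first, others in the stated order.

table();
translate([199, -453, 0]) stool();
translate([199, 621, 0]) stool();
translate([-402, 84, 0]) stool();
translate([800, 84, 0]) stool();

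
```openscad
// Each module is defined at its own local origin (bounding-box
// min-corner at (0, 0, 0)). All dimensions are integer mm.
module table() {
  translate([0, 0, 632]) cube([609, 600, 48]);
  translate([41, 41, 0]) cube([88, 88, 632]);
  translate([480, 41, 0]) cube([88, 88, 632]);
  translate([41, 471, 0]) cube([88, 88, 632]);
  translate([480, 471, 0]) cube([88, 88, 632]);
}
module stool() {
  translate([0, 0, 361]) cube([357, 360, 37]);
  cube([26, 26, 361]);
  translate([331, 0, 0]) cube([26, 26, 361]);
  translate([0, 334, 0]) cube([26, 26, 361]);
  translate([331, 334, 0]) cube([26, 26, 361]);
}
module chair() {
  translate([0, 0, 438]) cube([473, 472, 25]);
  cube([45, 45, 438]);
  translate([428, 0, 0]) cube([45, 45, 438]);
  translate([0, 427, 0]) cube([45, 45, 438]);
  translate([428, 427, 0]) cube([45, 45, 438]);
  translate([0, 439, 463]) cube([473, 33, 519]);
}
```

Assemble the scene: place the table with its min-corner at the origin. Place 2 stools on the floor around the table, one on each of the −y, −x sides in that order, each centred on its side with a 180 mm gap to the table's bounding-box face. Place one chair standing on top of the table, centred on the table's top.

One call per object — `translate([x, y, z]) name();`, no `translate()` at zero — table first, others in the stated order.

table();
translate([126, -540, 0]) stool();
translate([-537, 120, 0]) stool();
translate([68, 64, 680]) chair();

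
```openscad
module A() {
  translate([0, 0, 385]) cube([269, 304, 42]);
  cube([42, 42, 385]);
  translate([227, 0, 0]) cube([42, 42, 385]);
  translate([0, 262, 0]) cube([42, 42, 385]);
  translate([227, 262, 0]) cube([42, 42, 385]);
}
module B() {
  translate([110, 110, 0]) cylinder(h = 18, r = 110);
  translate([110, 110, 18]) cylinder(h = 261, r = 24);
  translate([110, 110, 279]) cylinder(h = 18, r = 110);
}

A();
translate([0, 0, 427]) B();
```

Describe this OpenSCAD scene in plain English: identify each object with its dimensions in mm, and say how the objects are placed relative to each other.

A is a four-legged stool. The seat is a 269×304×42 mm slab whose top surface is at z = 427 mm; four square legs, each 42×42 mm in cross-section, run from the floor (z = 0) to the underside of the seat, each flush with a corner of the seat.

B is a spool: two coaxial disc flanges of radius 110 mm and thickness 18 mm, joined by a core cylinder of radius 24 mm and height 261 mm. The lower flange rests on z = 0 and the three cylinders share a vertical axis.

The spool is on top of the stool.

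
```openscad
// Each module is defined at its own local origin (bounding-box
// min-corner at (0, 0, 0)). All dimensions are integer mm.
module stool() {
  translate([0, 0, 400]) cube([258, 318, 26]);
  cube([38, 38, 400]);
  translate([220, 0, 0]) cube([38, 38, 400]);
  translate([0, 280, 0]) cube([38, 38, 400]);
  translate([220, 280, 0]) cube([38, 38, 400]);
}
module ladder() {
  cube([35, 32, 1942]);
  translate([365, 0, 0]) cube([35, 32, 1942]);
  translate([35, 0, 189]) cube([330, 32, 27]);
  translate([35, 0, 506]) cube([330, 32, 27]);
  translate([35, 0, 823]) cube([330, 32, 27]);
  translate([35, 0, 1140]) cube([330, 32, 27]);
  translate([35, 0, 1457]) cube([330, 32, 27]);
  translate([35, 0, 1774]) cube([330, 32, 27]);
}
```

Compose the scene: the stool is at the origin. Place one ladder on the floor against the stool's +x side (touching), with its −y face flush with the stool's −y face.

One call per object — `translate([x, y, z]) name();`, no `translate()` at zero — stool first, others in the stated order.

stool();
translate([258, 0, 0]) ladder();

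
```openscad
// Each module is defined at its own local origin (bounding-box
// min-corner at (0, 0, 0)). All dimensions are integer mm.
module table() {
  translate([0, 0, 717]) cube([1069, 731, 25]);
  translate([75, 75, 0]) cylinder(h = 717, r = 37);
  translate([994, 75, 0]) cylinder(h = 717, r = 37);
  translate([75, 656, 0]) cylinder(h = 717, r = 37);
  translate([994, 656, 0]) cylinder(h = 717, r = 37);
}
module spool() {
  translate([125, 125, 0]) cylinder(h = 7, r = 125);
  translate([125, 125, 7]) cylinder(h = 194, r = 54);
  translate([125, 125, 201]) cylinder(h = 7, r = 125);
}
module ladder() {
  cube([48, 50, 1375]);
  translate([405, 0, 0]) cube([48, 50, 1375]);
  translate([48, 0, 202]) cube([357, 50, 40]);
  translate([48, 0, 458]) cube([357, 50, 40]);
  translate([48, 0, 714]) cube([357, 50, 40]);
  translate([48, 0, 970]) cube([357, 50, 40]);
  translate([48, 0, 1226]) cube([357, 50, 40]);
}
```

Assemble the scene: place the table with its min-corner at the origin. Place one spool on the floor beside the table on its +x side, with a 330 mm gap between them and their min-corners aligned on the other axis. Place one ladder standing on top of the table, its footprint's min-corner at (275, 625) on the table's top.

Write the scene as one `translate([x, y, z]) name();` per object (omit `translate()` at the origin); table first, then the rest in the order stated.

table();
translate([1399, 0, 0]) spool();
translate([275, 625, 742]) ladder();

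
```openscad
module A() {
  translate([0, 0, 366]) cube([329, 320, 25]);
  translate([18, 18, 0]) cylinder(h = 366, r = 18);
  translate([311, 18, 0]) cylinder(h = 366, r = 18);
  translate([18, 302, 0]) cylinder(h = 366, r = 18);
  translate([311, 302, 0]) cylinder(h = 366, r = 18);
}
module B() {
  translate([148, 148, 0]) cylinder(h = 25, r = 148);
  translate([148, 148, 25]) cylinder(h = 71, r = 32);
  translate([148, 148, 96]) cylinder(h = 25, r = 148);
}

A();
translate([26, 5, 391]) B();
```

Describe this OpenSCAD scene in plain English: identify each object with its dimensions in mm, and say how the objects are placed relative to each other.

A is a four-legged stool. The seat is 329×320 mm, 25 mm thick, top at z = 391 mm. It stands on four round legs, each 36 mm in diameter, from z = 0 to the seat underside, each leg's axis is inset half a diameter from the nearest pair of seat edges (so the leg's bounding box is flush with the corner).

B is a spool: two coaxial disc flanges of radius 148 mm and thickness 25 mm, joined by a core cylinder of radius 32 mm and height 71 mm. The lower flange rests on z = 0 and the three cylinders share a vertical axis.

The spool is on top of the stool.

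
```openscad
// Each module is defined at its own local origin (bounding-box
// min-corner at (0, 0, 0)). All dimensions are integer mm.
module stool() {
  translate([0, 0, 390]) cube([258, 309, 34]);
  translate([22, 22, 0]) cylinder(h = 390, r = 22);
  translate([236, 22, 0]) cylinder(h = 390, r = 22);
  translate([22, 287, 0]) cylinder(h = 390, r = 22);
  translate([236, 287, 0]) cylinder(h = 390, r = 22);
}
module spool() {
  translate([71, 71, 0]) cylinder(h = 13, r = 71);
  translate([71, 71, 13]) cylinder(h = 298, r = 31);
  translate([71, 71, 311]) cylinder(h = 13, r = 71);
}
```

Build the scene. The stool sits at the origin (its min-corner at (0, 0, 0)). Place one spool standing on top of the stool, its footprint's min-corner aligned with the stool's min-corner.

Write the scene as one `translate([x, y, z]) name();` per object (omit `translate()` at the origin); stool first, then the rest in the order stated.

stool();
translate([0, 0, 424]) spool();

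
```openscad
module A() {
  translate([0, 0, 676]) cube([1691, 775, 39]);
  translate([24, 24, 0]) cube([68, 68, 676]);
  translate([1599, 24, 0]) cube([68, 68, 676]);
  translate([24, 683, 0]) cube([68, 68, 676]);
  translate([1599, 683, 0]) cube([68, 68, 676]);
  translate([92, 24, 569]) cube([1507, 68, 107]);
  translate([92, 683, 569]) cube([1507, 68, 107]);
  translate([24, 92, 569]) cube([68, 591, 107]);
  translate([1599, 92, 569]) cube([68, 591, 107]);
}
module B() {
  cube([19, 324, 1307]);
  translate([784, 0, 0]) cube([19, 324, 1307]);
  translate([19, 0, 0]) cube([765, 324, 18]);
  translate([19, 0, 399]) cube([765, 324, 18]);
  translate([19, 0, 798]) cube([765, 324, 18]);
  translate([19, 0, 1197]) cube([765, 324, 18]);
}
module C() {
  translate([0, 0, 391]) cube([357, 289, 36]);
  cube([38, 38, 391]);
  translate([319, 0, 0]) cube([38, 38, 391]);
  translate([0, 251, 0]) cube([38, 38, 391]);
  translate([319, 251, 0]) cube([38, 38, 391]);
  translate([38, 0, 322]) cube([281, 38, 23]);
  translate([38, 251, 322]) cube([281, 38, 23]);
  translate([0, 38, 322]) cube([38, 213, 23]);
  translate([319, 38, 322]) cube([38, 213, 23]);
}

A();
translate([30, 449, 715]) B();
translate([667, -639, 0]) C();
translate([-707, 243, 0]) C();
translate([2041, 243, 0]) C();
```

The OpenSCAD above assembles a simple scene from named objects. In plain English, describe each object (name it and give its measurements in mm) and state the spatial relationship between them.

A is a table with a 1691×775 mm rectangular top, 39 mm thick, top surface at z = 715 mm, supported by four 68×68 mm square legs, each inset 24 mm from the nearest pair of top edges, running from the floor. Four apron rails, 68 mm thick and 107 mm tall, run between adjacent legs with their top edges flush with the underside of the top and their outer faces flush with the legs' outer faces.

B is a bookshelf 803 mm wide overall, 324 mm deep and 1307 mm tall. The two sides are 19 mm thick vertical panels. 4 horizontal shelves of 18 mm thickness span between the inner faces of the sides; the lowest shelf sits on the floor and shelves are stacked with a clear vertical gap of 381 mm between each pair.

C is a four-legged stool. The seat is a 357×289×36 mm slab whose top surface is at z = 427 mm; four square legs, each 38×38 mm in cross-section, run from the floor (z = 0) to the underside of the seat, each flush with a corner of the seat. Four stretchers, 38 mm wide and 23 mm tall, connect adjacent legs with their undersides at z = 322 mm, each running between the inner faces of the legs it joins and aligned with the legs' outer faces on the other axis.

The bookshelf is on top of the table. Three stools sit around the table at the −y, −x, +x sides.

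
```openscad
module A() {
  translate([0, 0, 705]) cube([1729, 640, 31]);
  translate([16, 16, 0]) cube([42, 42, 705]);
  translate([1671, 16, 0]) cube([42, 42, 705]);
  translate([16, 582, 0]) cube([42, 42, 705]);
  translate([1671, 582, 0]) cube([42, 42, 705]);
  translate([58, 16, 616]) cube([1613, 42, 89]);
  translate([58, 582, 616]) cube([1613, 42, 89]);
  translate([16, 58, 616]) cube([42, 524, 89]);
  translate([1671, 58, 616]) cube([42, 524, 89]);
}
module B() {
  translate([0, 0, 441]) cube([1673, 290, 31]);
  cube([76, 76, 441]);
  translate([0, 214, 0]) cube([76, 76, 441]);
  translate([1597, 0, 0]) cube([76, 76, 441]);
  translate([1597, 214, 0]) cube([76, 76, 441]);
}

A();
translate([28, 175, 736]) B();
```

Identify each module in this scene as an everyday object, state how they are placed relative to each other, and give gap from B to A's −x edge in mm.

The bench's min-x is at 28; the table's min-x is 0; gap = 28 mm.

A is a table. B is a bench. The bench is on top of the table, centred. The gap from the bench to the table's −x edge is 28 mm.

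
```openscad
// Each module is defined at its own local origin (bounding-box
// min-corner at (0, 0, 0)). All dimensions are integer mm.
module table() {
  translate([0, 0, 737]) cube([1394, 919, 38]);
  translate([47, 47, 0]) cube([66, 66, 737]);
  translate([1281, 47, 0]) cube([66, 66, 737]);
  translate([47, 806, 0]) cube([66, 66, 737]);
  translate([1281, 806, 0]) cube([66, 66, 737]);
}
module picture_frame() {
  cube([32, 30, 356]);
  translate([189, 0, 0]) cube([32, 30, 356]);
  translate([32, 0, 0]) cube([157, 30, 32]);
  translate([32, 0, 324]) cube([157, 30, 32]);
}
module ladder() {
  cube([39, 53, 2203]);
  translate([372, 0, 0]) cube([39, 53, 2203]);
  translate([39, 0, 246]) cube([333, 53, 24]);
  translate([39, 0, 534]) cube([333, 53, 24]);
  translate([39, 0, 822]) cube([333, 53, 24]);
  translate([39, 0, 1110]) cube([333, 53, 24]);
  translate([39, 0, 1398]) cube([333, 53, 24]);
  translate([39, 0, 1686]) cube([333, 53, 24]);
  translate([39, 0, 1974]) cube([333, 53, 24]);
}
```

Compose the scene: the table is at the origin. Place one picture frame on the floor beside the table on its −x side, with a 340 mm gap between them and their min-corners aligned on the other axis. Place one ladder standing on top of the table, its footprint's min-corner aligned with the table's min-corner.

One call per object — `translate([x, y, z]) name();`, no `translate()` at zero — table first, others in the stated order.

table();
translate([-561, 0, 0]) picture_frame();
translate([0, 0, 775]) ladder();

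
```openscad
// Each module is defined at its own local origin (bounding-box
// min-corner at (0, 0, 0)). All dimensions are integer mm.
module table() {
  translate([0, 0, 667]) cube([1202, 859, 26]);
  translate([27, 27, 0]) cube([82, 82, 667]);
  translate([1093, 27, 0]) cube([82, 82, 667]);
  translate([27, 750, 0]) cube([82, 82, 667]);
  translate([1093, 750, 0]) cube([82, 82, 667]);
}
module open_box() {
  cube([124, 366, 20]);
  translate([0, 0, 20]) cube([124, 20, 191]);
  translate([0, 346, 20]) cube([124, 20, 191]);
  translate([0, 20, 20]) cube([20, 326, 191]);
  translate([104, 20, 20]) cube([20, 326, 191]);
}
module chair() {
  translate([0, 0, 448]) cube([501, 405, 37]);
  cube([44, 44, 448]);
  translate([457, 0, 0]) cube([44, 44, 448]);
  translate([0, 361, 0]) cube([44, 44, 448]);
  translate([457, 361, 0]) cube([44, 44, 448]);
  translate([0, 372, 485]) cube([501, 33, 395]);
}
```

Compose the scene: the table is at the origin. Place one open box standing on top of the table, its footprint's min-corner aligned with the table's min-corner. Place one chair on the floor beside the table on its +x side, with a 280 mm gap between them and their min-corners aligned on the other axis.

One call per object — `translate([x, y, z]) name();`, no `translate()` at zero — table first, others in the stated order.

table();
translate([0, 0, 693]) open_box();
translate([1482, 0, 0]) chair();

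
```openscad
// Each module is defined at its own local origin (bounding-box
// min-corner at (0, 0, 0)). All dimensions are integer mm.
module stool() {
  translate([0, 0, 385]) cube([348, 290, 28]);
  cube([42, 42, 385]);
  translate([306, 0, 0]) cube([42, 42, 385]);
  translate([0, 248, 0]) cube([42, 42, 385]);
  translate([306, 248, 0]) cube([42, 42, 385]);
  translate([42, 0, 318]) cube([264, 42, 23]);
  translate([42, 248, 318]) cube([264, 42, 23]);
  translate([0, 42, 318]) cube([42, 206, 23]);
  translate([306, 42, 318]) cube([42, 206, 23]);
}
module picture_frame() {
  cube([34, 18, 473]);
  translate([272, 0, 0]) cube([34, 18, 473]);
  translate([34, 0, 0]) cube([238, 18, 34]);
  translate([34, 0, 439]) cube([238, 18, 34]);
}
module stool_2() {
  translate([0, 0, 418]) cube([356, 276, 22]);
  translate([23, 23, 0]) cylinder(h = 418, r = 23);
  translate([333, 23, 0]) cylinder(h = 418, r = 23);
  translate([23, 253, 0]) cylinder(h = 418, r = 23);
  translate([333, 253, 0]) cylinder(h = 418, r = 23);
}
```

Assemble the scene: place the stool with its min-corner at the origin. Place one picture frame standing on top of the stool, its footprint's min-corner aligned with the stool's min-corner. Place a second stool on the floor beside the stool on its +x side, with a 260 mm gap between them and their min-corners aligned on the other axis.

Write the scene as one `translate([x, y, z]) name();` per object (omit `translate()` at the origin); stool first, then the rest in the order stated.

stool();
translate([0, 0, 413]) picture_frame();
translate([608, 0, 0]) stool_2();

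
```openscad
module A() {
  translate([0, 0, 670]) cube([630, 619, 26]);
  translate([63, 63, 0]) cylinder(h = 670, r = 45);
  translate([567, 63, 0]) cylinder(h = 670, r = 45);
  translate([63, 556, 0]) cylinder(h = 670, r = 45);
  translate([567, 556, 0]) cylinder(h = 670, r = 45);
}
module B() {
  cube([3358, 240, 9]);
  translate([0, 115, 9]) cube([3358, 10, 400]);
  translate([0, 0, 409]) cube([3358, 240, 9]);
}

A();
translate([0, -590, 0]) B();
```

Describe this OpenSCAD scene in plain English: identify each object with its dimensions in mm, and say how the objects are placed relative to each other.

A is a table: top 630 mm (x) × 619 mm (y), 26 mm thick, upper face at z = 696 mm, on four round legs of 90 mm diameter, each leg's bounding box inset 18 mm from the nearest pair of top edges, running from z = 0 to the bottom of the top.

B is an I-beam lying along x, 3358 mm long. Overall section height 418 mm. Two flanges 240 mm wide (y) and 9 mm thick, one on the floor and one at the top; a web 10 mm thick runs between them, centred on the flange width.

The I-beam is on the floor beside the table on its −y side.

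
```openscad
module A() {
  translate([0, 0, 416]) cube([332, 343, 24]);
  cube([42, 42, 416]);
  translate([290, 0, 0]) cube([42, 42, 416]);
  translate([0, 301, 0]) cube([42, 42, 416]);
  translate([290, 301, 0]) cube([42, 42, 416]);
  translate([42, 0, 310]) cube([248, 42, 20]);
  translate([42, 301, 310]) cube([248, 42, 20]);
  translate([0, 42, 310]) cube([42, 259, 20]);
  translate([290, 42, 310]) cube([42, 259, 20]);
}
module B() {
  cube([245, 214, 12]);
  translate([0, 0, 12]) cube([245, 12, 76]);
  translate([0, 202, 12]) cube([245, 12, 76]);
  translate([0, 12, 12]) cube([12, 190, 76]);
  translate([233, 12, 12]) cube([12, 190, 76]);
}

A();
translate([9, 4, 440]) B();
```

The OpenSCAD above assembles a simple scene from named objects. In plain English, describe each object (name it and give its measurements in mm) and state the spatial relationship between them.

A is a four-legged stool. The seat is 332×343 mm, 24 mm thick, top at z = 440 mm. It stands on four square legs, each 42×42 mm in cross-section, from z = 0 to the seat underside, each flush with a corner of the seat. Four stretchers, 42 mm wide and 20 mm tall, connect adjacent legs with their undersides at z = 310 mm, each running between the inner faces of the legs it joins and aligned with the legs' outer faces on the other axis.

B is an open storage box with external size 245×214×88 mm and wall thickness 12 mm (the base is also 12 mm thick). The base covers the whole footprint; the four walls stand on the base, with the y-facing walls full-width and the x-facing walls fitting between their inner faces.

The open box is on top of the stool.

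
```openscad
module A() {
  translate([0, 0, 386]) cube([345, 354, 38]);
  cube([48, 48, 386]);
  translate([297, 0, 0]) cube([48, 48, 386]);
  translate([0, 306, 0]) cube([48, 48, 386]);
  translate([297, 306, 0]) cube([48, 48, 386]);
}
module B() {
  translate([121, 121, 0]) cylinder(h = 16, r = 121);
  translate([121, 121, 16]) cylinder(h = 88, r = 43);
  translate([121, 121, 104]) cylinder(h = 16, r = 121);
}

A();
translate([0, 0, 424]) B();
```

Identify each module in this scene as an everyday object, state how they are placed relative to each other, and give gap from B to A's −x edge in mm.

A is a stool. B is a spool. The spool is on top of the stool. The gap from the spool to the stool's −x edge is 0 mm.

The spool's min-x is at 0; the stool's min-x is 0; gap = 0 mm.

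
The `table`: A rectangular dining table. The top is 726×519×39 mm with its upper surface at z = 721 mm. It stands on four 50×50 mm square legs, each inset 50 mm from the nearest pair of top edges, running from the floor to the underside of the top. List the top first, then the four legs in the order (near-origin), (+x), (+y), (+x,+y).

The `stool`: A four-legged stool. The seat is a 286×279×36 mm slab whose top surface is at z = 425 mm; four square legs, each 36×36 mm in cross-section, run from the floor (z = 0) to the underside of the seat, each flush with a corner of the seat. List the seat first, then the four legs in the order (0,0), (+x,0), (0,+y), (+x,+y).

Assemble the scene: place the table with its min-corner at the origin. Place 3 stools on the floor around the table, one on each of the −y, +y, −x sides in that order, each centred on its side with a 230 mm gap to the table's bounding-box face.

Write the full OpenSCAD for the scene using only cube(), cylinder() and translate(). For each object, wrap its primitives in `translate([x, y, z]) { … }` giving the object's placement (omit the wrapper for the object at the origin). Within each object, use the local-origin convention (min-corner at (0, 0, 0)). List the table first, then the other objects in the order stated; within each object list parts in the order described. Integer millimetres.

translate([0, 0, 682]) cube([726, 519, 39]);
translate([50, 50, 0]) cube([50, 50, 682]);
translate([626, 50, 0]) cube([50, 50, 682]);
translate([50, 419, 0]) cube([50, 50, 682]);
translate([626, 419, 0]) cube([50, 50, 682]);
translate([220, -509, 0]) {
  translate([0, 0, 389]) cube([286, 279, 36]);
  cube([36, 36, 389]);
  translate([250, 0, 0]) cube([36, 36, 389]);
  translate([0, 243, 0]) cube([36, 36, 389]);
  translate([250, 243, 0]) cube([36, 36, 389]);
}
translate([220, 749, 0]) {
  translate([0, 0, 389]) cube([286, 279, 36]);
  cube([36, 36, 389]);
  translate([250, 0, 0]) cube([36, 36, 389]);
  translate([0, 243, 0]) cube([36, 36, 389]);
  translate([250, 243, 0]) cube([36, 36, 389]);
}
translate([-516, 120, 0]) {
  translate([0, 0, 389]) cube([286, 279, 36]);
  cube([36, 36, 389]);
  translate([250, 0, 0]) cube([36, 36, 389]);
  translate([0, 243, 0]) cube([36, 36, 389]);
  translate([250, 243, 0]) cube([36, 36, 389]);
}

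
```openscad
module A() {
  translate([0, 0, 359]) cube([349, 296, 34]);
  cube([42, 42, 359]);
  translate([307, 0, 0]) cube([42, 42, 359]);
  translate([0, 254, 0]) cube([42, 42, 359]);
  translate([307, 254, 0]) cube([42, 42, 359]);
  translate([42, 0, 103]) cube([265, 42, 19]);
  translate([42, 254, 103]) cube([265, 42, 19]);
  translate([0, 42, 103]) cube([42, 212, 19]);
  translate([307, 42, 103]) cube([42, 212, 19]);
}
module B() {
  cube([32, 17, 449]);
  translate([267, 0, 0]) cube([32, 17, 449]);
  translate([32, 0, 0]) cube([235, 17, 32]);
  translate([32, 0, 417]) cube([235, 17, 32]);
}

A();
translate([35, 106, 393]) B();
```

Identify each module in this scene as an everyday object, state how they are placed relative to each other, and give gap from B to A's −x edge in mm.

The picture frame's min-x is at 35; the stool's min-x is 0; gap = 35 mm.

A is a stool. B is a picture frame. The picture frame is on top of the stool. The gap from the picture frame to the stool's −x edge is 35 mm.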